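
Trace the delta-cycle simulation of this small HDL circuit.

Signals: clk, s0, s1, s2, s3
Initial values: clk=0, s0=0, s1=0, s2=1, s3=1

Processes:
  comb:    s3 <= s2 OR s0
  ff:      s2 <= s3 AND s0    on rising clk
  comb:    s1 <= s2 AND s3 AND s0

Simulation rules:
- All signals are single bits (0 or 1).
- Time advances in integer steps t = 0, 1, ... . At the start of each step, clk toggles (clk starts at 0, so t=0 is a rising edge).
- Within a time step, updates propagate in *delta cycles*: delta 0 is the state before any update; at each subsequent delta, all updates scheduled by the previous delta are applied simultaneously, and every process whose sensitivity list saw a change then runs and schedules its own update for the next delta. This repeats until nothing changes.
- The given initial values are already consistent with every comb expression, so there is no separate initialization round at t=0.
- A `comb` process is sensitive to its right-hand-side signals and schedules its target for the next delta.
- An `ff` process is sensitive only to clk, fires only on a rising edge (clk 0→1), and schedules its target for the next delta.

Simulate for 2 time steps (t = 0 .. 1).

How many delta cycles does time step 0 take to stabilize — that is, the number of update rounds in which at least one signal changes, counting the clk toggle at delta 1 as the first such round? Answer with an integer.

3

t=0 Δ0: s3=1 s2=1 s1=0 s0=0 clk=0
  Δ1: clk:0→1
  Δ2: s2:1→0
  Δ3: s3:1→0
  (3Δ to stable)
t=1 Δ0: s3=0 s2=0 s1=0 s0=0 clk=1
  Δ1: clk:1→0
  (1Δ to stable)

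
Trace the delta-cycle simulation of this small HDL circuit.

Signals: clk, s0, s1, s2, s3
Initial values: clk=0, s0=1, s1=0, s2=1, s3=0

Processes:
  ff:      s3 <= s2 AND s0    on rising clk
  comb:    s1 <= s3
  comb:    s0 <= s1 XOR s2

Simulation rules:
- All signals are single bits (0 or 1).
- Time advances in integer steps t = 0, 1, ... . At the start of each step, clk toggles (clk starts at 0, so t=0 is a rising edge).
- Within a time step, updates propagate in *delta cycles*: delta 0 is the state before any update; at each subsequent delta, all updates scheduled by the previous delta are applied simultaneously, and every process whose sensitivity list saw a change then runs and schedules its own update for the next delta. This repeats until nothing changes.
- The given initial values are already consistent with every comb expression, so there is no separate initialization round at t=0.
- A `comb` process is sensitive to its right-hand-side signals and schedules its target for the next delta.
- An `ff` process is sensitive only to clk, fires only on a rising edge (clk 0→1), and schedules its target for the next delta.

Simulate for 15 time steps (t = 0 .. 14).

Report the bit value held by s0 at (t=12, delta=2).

1

t=0 Δ0: clk=0 s3=0 s2=1 s0=1 s1=0
  Δ1: clk:0→1
  Δ2: s3:0→1
  Δ3: s1:0→1
  Δ4: s0:1→0
  (4Δ to stable)
t=1 Δ0: clk=1 s3=1 s2=1 s0=0 s1=1
  Δ1: clk:1→0
  (1Δ to stable)
t=2 Δ0: clk=0 s3=1 s2=1 s0=0 s1=1
  Δ1: clk:0→1
  Δ2: s3:1→0
  Δ3: s1:1→0
  Δ4: s0:0→1
  (4Δ to stable)
t=3 Δ0: clk=1 s3=0 s2=1 s0=1 s1=0
  Δ1: clk:1→0
  (1Δ to stable)
t=4 Δ0: clk=0 s3=0 s2=1 s0=1 s1=0
  Δ1: clk:0→1
  Δ2: s3:0→1
  Δ3: s1:0→1
  Δ4: s0:1→0
  (4Δ to stable)
t=5 Δ0: clk=1 s3=1 s2=1 s0=0 s1=1
  Δ1: clk:1→0
  (1Δ to stable)
t=6 Δ0: clk=0 s3=1 s2=1 s0=0 s1=1
  Δ1: clk:0→1
  Δ2: s3:1→0
  Δ3: s1:1→0
  Δ4: s0:0→1
  (4Δ to stable)
t=7 Δ0: clk=1 s3=0 s2=1 s0=1 s1=0
  Δ1: clk:1→0
  (1Δ to stable)
t=8 Δ0: clk=0 s3=0 s2=1 s0=1 s1=0
  Δ1: clk:0→1
  Δ2: s3:0→1
  Δ3: s1:0→1
  Δ4: s0:1→0
  (4Δ to stable)
t=9 Δ0: clk=1 s3=1 s2=1 s0=0 s1=1
  Δ1: clk:1→0
  (1Δ to stable)
t=10 Δ0: clk=0 s3=1 s2=1 s0=0 s1=1
  Δ1: clk:0→1
  Δ2: s3:1→0
  Δ3: s1:1→0
  Δ4: s0:0→1
  (4Δ to stable)
t=11 Δ0: clk=1 s3=0 s2=1 s0=1 s1=0
  Δ1: clk:1→0
  (1Δ to stable)
t=12 Δ0: clk=0 s3=0 s2=1 s0=1 s1=0
  Δ1: clk:0→1
  Δ2: s3:0→1
  Δ3: s1:0→1
  Δ4: s0:1→0
  (4Δ to stable)
t=13 Δ0: clk=1 s3=1 s2=1 s0=0 s1=1
  Δ1: clk:1→0
  (1Δ to stable)
t=14 Δ0: clk=0 s3=1 s2=1 s0=0 s1=1
  Δ1: clk:0→1
  Δ2: s3:1→0
  Δ3: s1:1→0
  Δ4: s0:0→1
  (4Δ to stable)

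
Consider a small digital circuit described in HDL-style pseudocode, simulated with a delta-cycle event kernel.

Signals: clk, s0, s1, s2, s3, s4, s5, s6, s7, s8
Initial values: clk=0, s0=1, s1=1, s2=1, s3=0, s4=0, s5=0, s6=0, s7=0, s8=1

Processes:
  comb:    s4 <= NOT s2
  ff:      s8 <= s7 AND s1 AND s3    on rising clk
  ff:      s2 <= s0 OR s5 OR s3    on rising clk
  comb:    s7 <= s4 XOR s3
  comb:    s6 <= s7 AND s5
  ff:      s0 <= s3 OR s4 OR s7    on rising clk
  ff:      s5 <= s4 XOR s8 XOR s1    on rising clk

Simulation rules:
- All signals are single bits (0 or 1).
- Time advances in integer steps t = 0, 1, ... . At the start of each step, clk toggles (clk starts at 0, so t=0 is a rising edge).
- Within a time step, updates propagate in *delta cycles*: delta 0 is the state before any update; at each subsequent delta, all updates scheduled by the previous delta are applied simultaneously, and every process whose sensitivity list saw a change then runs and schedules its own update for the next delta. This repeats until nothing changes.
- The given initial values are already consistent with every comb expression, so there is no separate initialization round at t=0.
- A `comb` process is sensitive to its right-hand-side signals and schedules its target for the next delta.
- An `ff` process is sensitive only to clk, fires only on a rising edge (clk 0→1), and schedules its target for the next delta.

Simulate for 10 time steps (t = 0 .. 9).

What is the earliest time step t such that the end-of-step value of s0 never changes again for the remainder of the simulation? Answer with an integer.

6

t0.Δ0 clk=0 s1=1 s5=0 s6=0 s2=1 s3=0 s8=1 s7=0 s0=1 s4=0
t0.Δ1 clk=1 s1=1 s5=0 s6=0 s2=1 s3=0 s8=1 s7=0 s0=1 s4=0
t0.Δ2 clk=1 s1=1 s5=0 s6=0 s2=1 s3=0 s8=0 s7=0 s0=0 s4=0
t1.Δ0 clk=1 s1=1 s5=0 s6=0 s2=1 s3=0 s8=0 s7=0 s0=0 s4=0
t1.Δ1 clk=0 s1=1 s5=0 s6=0 s2=1 s3=0 s8=0 s7=0 s0=0 s4=0
t2.Δ0 clk=0 s1=1 s5=0 s6=0 s2=1 s3=0 s8=0 s7=0 s0=0 s4=0
t2.Δ1 clk=1 s1=1 s5=0 s6=0 s2=1 s3=0 s8=0 s7=0 s0=0 s4=0
t2.Δ2 clk=1 s1=1 s5=1 s6=0 s2=0 s3=0 s8=0 s7=0 s0=0 s4=0
t2.Δ3 clk=1 s1=1 s5=1 s6=0 s2=0 s3=0 s8=0 s7=0 s0=0 s4=1
t2.Δ4 clk=1 s1=1 s5=1 s6=0 s2=0 s3=0 s8=0 s7=1 s0=0 s4=1
t2.Δ5 clk=1 s1=1 s5=1 s6=1 s2=0 s3=0 s8=0 s7=1 s0=0 s4=1
t3.Δ0 clk=1 s1=1 s5=1 s6=1 s2=0 s3=0 s8=0 s7=1 s0=0 s4=1
t3.Δ1 clk=0 s1=1 s5=1 s6=1 s2=0 s3=0 s8=0 s7=1 s0=0 s4=1
t4.Δ0 clk=0 s1=1 s5=1 s6=1 s2=0 s3=0 s8=0 s7=1 s0=0 s4=1
t4.Δ1 clk=1 s1=1 s5=1 s6=1 s2=0 s3=0 s8=0 s7=1 s0=0 s4=1
t4.Δ2 clk=1 s1=1 s5=0 s6=1 s2=1 s3=0 s8=0 s7=1 s0=1 s4=1
t4.Δ3 clk=1 s1=1 s5=0 s6=0 s2=1 s3=0 s8=0 s7=1 s0=1 s4=0
t4.Δ4 clk=1 s1=1 s5=0 s6=0 s2=1 s3=0 s8=0 s7=0 s0=1 s4=0
t5.Δ0 clk=1 s1=1 s5=0 s6=0 s2=1 s3=0 s8=0 s7=0 s0=1 s4=0
t5.Δ1 clk=0 s1=1 s5=0 s6=0 s2=1 s3=0 s8=0 s7=0 s0=1 s4=0
t6.Δ0 clk=0 s1=1 s5=0 s6=0 s2=1 s3=0 s8=0 s7=0 s0=1 s4=0
t6.Δ1 clk=1 s1=1 s5=0 s6=0 s2=1 s3=0 s8=0 s7=0 s0=1 s4=0
t6.Δ2 clk=1 s1=1 s5=1 s6=0 s2=1 s3=0 s8=0 s7=0 s0=0 s4=0
t7.Δ0 clk=1 s1=1 s5=1 s6=0 s2=1 s3=0 s8=0 s7=0 s0=0 s4=0
t7.Δ1 clk=0 s1=1 s5=1 s6=0 s2=1 s3=0 s8=0 s7=0 s0=0 s4=0
t8.Δ0 clk=0 s1=1 s5=1 s6=0 s2=1 s3=0 s8=0 s7=0 s0=0 s4=0
t8.Δ1 clk=1 s1=1 s5=1 s6=0 s2=1 s3=0 s8=0 s7=0 s0=0 s4=0
t9.Δ0 clk=1 s1=1 s5=1 s6=0 s2=1 s3=0 s8=0 s7=0 s0=0 s4=0
t9.Δ1 clk=0 s1=1 s5=1 s6=0 s2=1 s3=0 s8=0 s7=0 s0=0 s4=0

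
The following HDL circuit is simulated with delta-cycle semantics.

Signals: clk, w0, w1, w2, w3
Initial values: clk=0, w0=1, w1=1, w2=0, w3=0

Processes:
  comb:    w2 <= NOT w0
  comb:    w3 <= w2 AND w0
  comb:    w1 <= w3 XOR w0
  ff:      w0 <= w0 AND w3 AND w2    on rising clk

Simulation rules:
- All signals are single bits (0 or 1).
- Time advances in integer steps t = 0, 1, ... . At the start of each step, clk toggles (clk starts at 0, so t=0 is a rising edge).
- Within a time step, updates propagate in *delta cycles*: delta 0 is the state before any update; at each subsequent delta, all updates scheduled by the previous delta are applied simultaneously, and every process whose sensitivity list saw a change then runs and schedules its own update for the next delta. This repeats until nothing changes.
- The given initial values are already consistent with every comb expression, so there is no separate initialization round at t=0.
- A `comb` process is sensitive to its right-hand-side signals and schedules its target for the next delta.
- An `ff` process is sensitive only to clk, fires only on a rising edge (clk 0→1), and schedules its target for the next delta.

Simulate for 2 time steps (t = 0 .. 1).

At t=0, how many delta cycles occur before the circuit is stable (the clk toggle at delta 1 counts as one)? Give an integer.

3

t=0 Δ0: w2=0 w1=1 w0=1 clk=0 w3=0
  Δ1: clk:0→1
  Δ2: w0:1→0
  Δ3: w2:0→1, w1:1→0
  (3Δ to stable)
t=1 Δ0: w2=1 w1=0 w0=0 clk=1 w3=0
  Δ1: clk:1→0
  (1Δ to stable)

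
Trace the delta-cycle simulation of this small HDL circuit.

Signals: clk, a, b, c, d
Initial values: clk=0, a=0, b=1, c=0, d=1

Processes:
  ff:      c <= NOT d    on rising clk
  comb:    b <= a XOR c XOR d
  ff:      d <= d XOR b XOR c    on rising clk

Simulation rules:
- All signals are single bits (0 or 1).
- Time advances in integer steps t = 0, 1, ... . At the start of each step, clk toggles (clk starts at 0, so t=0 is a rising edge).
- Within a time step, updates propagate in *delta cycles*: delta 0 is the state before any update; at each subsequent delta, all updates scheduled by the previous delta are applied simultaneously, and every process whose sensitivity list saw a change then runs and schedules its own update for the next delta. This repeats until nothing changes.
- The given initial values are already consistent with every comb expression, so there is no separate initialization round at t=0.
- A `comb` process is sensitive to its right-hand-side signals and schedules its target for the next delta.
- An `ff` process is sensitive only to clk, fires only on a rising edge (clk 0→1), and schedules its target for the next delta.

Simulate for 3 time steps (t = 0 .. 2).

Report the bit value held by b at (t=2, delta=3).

[bits: b,c,clk,d,a]
t=0: Δ0=10010 Δ1=10110 Δ2=10100 Δ3=00100 | 3Δ
t=1: Δ0=00100 Δ1=00000 | 1Δ
t=2: Δ0=00000 Δ1=00100 Δ2=01100 Δ3=11100 | 3Δ

1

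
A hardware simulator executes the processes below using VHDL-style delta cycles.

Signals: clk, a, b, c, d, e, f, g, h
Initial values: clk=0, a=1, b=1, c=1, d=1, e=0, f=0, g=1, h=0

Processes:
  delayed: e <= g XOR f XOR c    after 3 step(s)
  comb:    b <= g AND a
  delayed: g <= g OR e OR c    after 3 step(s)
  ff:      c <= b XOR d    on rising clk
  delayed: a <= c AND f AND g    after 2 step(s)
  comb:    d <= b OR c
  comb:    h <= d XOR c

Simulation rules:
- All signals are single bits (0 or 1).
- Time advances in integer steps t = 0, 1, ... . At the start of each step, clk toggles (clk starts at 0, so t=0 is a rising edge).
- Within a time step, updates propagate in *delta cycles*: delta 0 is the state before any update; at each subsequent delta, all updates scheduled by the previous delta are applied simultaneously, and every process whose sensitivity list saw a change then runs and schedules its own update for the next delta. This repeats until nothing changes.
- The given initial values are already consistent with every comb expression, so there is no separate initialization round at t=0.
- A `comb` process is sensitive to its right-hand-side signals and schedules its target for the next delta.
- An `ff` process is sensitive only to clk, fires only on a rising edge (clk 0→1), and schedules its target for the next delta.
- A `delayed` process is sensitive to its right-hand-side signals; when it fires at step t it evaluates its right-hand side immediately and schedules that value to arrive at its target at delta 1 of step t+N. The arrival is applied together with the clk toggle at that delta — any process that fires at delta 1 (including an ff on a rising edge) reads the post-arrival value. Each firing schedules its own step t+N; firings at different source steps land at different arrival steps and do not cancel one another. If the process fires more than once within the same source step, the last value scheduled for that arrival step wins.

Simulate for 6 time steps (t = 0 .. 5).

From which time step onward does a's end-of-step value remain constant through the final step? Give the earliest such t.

t=0 Δ0: e=0 clk=0 h=0 c=1 g=1 f=0 b=1 d=1 a=1
  Δ1: clk:0→1
  Δ2: c:1→0
  Δ3: h:0→1
  (3Δ to stable)
t=1 Δ0: e=0 clk=1 h=1 c=0 g=1 f=0 b=1 d=1 a=1
  Δ1: clk:1→0
  (1Δ to stable)
t=2 Δ0: e=0 clk=0 h=1 c=0 g=1 f=0 b=1 d=1 a=1
  Δ1: clk:0→1, a:1→0
  Δ2: b:1→0
  Δ3: d:1→0
  Δ4: h:1→0
  (4Δ to stable)
t=3 Δ0: e=0 clk=1 h=0 c=0 g=1 f=0 b=0 d=0 a=0
  Δ1: e:0→1, clk:1→0
  (1Δ to stable)
t=4 Δ0: e=1 clk=0 h=0 c=0 g=1 f=0 b=0 d=0 a=0
  Δ1: clk:0→1
  (1Δ to stable)
t=5 Δ0: e=1 clk=1 h=0 c=0 g=1 f=0 b=0 d=0 a=0
  Δ1: clk:1→0
  (1Δ to stable)

2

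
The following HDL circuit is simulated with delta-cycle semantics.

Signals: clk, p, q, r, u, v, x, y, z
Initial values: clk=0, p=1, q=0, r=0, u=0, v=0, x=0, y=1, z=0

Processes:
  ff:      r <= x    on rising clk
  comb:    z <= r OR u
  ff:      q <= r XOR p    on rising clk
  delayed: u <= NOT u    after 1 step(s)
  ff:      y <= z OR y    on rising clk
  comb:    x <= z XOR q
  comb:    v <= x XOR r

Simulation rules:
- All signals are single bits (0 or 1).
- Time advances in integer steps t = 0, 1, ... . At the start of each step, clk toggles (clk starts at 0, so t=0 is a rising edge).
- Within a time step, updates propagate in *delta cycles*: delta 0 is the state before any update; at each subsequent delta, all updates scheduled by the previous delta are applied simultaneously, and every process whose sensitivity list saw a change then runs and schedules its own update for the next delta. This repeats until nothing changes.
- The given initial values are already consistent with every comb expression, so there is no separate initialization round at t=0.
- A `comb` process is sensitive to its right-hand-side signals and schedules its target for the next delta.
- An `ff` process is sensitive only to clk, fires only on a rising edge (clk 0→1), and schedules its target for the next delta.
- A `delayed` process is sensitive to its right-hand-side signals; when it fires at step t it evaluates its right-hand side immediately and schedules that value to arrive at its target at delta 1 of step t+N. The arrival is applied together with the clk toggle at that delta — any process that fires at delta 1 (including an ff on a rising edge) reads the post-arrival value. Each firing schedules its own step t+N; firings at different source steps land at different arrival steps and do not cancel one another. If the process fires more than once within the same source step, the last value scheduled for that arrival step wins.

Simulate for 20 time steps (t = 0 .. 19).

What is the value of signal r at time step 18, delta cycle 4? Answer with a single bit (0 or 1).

0

t=0 Δ0: q=0 x=0 p=1 z=0 r=0 u=0 y=1 clk=0 v=0
  Δ1: clk:0→1
  Δ2: q:0→1
  Δ3: x:0→1
  Δ4: v:0→1
  (4Δ to stable)
t=1 Δ0: q=1 x=1 p=1 z=0 r=0 u=0 y=1 clk=1 v=1
  Δ1: clk:1→0
  (1Δ to stable)
t=2 Δ0: q=1 x=1 p=1 z=0 r=0 u=0 y=1 clk=0 v=1
  Δ1: clk:0→1
  Δ2: r:0→1
  Δ3: z:0→1, v:1→0
  Δ4: x:1→0
  Δ5: v:0→1
  (5Δ to stable)
t=3 Δ0: q=1 x=0 p=1 z=1 r=1 u=0 y=1 clk=1 v=1
  Δ1: clk:1→0
  (1Δ to stable)
t=4 Δ0: q=1 x=0 p=1 z=1 r=1 u=0 y=1 clk=0 v=1
  Δ1: clk:0→1
  Δ2: q:1→0, r:1→0
  Δ3: x:0→1, z:1→0, v:1→0
  Δ4: x:1→0, v:0→1
  Δ5: v:1→0
  (5Δ to stable)
t=5 Δ0: q=0 x=0 p=1 z=0 r=0 u=0 y=1 clk=1 v=0
  Δ1: clk:1→0
  (1Δ to stable)
t=6 Δ0: q=0 x=0 p=1 z=0 r=0 u=0 y=1 clk=0 v=0
  Δ1: clk:0→1
  Δ2: q:0→1
  Δ3: x:0→1
  Δ4: v:0→1
  (4Δ to stable)
t=7 Δ0: q=1 x=1 p=1 z=0 r=0 u=0 y=1 clk=1 v=1
  Δ1: clk:1→0
  (1Δ to stable)
t=8 Δ0: q=1 x=1 p=1 z=0 r=0 u=0 y=1 clk=0 v=1
  Δ1: clk:0→1
  Δ2: r:0→1
  Δ3: z:0→1, v:1→0
  Δ4: x:1→0
  Δ5: v:0→1
  (5Δ to stable)
t=9 Δ0: q=1 x=0 p=1 z=1 r=1 u=0 y=1 clk=1 v=1
  Δ1: clk:1→0
  (1Δ to stable)
t=10 Δ0: q=1 x=0 p=1 z=1 r=1 u=0 y=1 clk=0 v=1
  Δ1: clk:0→1
  Δ2: q:1→0, r:1→0
  Δ3: x:0→1, z:1→0, v:1→0
  Δ4: x:1→0, v:0→1
  Δ5: v:1→0
  (5Δ to stable)
t=11 Δ0: q=0 x=0 p=1 z=0 r=0 u=0 y=1 clk=1 v=0
  Δ1: clk:1→0
  (1Δ to stable)
t=12 Δ0: q=0 x=0 p=1 z=0 r=0 u=0 y=1 clk=0 v=0
  Δ1: clk:0→1
  Δ2: q:0→1
  Δ3: x:0→1
  Δ4: v:0→1
  (4Δ to stable)
t=13 Δ0: q=1 x=1 p=1 z=0 r=0 u=0 y=1 clk=1 v=1
  Δ1: clk:1→0
  (1Δ to stable)
t=14 Δ0: q=1 x=1 p=1 z=0 r=0 u=0 y=1 clk=0 v=1
  Δ1: clk:0→1
  Δ2: r:0→1
  Δ3: z:0→1, v:1→0
  Δ4: x:1→0
  Δ5: v:0→1
  (5Δ to stable)
t=15 Δ0: q=1 x=0 p=1 z=1 r=1 u=0 y=1 clk=1 v=1
  Δ1: clk:1→0
  (1Δ to stable)
t=16 Δ0: q=1 x=0 p=1 z=1 r=1 u=0 y=1 clk=0 v=1
  Δ1: clk:0→1
  Δ2: q:1→0, r:1→0
  Δ3: x:0→1, z:1→0, v:1→0
  Δ4: x:1→0, v:0→1
  Δ5: v:1→0
  (5Δ to stable)
t=17 Δ0: q=0 x=0 p=1 z=0 r=0 u=0 y=1 clk=1 v=0
  Δ1: clk:1→0
  (1Δ to stable)
t=18 Δ0: q=0 x=0 p=1 z=0 r=0 u=0 y=1 clk=0 v=0
  Δ1: clk:0→1
  Δ2: q:0→1
  Δ3: x:0→1
  Δ4: v:0→1
  (4Δ to stable)
t=19 Δ0: q=1 x=1 p=1 z=0 r=0 u=0 y=1 clk=1 v=1
  Δ1: clk:1→0
  (1Δ to stable)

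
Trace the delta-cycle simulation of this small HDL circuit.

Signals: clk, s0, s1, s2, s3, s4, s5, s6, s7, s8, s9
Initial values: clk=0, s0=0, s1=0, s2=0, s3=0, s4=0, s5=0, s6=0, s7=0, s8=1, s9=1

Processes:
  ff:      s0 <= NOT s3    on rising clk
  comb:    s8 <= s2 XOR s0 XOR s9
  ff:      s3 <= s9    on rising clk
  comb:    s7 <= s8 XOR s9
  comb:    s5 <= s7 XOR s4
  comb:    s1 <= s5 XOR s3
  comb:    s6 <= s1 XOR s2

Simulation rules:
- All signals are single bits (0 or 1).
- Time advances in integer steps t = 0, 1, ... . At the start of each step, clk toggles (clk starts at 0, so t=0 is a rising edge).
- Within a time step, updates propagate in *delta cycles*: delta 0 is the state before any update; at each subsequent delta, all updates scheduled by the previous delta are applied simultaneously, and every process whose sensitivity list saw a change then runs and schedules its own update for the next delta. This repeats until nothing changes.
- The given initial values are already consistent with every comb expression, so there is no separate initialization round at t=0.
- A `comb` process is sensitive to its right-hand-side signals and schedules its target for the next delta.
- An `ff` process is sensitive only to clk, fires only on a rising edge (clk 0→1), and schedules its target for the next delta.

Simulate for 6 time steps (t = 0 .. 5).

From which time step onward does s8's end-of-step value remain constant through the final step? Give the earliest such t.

2

[bits: s8,s4,s3,s5,s1,clk,s7,s6,s2,s9,s0]
t=0: Δ0=10000000010 Δ1=10000100010 Δ2=10100100011 Δ3=00101100011 Δ4=00101111011 Δ5=00111111011 Δ6=00110111011 Δ7=00110110011 | 7Δ
t=1: Δ0=00110110011 Δ1=00110010011 | 1Δ
t=2: Δ0=00110010011 Δ1=00110110011 Δ2=00110110010 Δ3=10110110010 Δ4=10110100010 Δ5=10100100010 Δ6=10101100010 Δ7=10101101010 | 7Δ
t=3: Δ0=10101101010 Δ1=10101001010 | 1Δ
t=4: Δ0=10101001010 Δ1=10101101010 | 1Δ
t=5: Δ0=10101101010 Δ1=10101001010 | 1Δ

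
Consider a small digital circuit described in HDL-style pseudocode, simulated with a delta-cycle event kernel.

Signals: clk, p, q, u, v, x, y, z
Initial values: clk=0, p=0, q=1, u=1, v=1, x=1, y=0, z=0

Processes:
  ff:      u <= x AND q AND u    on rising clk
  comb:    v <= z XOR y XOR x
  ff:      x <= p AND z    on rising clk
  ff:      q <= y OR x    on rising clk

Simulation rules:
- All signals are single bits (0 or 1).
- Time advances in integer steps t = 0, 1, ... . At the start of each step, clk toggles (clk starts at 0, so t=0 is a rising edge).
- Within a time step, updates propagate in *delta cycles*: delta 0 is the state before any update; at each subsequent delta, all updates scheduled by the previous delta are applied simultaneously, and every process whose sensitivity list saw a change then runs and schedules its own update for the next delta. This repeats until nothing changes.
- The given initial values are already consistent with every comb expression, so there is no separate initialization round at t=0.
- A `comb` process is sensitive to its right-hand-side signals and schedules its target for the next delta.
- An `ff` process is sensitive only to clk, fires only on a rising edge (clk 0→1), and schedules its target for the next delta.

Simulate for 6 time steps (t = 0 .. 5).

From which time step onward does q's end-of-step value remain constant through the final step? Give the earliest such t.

t=0 Δ0: v=1 u=1 x=1 p=0 y=0 clk=0 q=1 z=0
  Δ1: clk:0→1
  Δ2: x:1→0
  Δ3: v:1→0
  (3Δ to stable)
t=1 Δ0: v=0 u=1 x=0 p=0 y=0 clk=1 q=1 z=0
  Δ1: clk:1→0
  (1Δ to stable)
t=2 Δ0: v=0 u=1 x=0 p=0 y=0 clk=0 q=1 z=0
  Δ1: clk:0→1
  Δ2: u:1→0, q:1→0
  (2Δ to stable)
t=3 Δ0: v=0 u=0 x=0 p=0 y=0 clk=1 q=0 z=0
  Δ1: clk:1→0
  (1Δ to stable)
t=4 Δ0: v=0 u=0 x=0 p=0 y=0 clk=0 q=0 z=0
  Δ1: clk:0→1
  (1Δ to stable)
t=5 Δ0: v=0 u=0 x=0 p=0 y=0 clk=1 q=0 z=0
  Δ1: clk:1→0
  (1Δ to stable)

2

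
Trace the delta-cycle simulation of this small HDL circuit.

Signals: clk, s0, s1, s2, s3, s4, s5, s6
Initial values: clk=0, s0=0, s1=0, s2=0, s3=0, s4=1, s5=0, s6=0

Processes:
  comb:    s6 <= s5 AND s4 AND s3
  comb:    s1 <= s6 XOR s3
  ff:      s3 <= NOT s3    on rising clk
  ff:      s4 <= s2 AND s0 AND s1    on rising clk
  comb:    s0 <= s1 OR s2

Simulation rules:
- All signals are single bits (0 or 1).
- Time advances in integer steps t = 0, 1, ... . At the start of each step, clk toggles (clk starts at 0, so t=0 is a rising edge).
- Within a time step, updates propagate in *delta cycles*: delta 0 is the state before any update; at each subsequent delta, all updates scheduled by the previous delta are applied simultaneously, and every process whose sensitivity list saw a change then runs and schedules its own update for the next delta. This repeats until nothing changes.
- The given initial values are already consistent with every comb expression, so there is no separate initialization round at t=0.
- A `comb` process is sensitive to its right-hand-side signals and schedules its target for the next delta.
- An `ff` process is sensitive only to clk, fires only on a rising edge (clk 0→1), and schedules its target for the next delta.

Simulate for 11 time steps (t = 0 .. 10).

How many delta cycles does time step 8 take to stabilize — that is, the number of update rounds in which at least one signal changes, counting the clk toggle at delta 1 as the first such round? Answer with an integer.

4

t0.Δ0 s3=0 s0=0 clk=0 s4=1 s6=0 s1=0 s2=0 s5=0
t0.Δ1 s3=0 s0=0 clk=1 s4=1 s6=0 s1=0 s2=0 s5=0
t0.Δ2 s3=1 s0=0 clk=1 s4=0 s6=0 s1=0 s2=0 s5=0
t0.Δ3 s3=1 s0=0 clk=1 s4=0 s6=0 s1=1 s2=0 s5=0
t0.Δ4 s3=1 s0=1 clk=1 s4=0 s6=0 s1=1 s2=0 s5=0
t1.Δ0 s3=1 s0=1 clk=1 s4=0 s6=0 s1=1 s2=0 s5=0
t1.Δ1 s3=1 s0=1 clk=0 s4=0 s6=0 s1=1 s2=0 s5=0
t2.Δ0 s3=1 s0=1 clk=0 s4=0 s6=0 s1=1 s2=0 s5=0
t2.Δ1 s3=1 s0=1 clk=1 s4=0 s6=0 s1=1 s2=0 s5=0
t2.Δ2 s3=0 s0=1 clk=1 s4=0 s6=0 s1=1 s2=0 s5=0
t2.Δ3 s3=0 s0=1 clk=1 s4=0 s6=0 s1=0 s2=0 s5=0
t2.Δ4 s3=0 s0=0 clk=1 s4=0 s6=0 s1=0 s2=0 s5=0
t3.Δ0 s3=0 s0=0 clk=1 s4=0 s6=0 s1=0 s2=0 s5=0
t3.Δ1 s3=0 s0=0 clk=0 s4=0 s6=0 s1=0 s2=0 s5=0
t4.Δ0 s3=0 s0=0 clk=0 s4=0 s6=0 s1=0 s2=0 s5=0
t4.Δ1 s3=0 s0=0 clk=1 s4=0 s6=0 s1=0 s2=0 s5=0
t4.Δ2 s3=1 s0=0 clk=1 s4=0 s6=0 s1=0 s2=0 s5=0
t4.Δ3 s3=1 s0=0 clk=1 s4=0 s6=0 s1=1 s2=0 s5=0
t4.Δ4 s3=1 s0=1 clk=1 s4=0 s6=0 s1=1 s2=0 s5=0
t5.Δ0 s3=1 s0=1 clk=1 s4=0 s6=0 s1=1 s2=0 s5=0
t5.Δ1 s3=1 s0=1 clk=0 s4=0 s6=0 s1=1 s2=0 s5=0
t6.Δ0 s3=1 s0=1 clk=0 s4=0 s6=0 s1=1 s2=0 s5=0
t6.Δ1 s3=1 s0=1 clk=1 s4=0 s6=0 s1=1 s2=0 s5=0
t6.Δ2 s3=0 s0=1 clk=1 s4=0 s6=0 s1=1 s2=0 s5=0
t6.Δ3 s3=0 s0=1 clk=1 s4=0 s6=0 s1=0 s2=0 s5=0
t6.Δ4 s3=0 s0=0 clk=1 s4=0 s6=0 s1=0 s2=0 s5=0
t7.Δ0 s3=0 s0=0 clk=1 s4=0 s6=0 s1=0 s2=0 s5=0
t7.Δ1 s3=0 s0=0 clk=0 s4=0 s6=0 s1=0 s2=0 s5=0
t8.Δ0 s3=0 s0=0 clk=0 s4=0 s6=0 s1=0 s2=0 s5=0
t8.Δ1 s3=0 s0=0 clk=1 s4=0 s6=0 s1=0 s2=0 s5=0
t8.Δ2 s3=1 s0=0 clk=1 s4=0 s6=0 s1=0 s2=0 s5=0
t8.Δ3 s3=1 s0=0 clk=1 s4=0 s6=0 s1=1 s2=0 s5=0
t8.Δ4 s3=1 s0=1 clk=1 s4=0 s6=0 s1=1 s2=0 s5=0
t9.Δ0 s3=1 s0=1 clk=1 s4=0 s6=0 s1=1 s2=0 s5=0
t9.Δ1 s3=1 s0=1 clk=0 s4=0 s6=0 s1=1 s2=0 s5=0
t10.Δ0 s3=1 s0=1 clk=0 s4=0 s6=0 s1=1 s2=0 s5=0
t10.Δ1 s3=1 s0=1 clk=1 s4=0 s6=0 s1=1 s2=0 s5=0
t10.Δ2 s3=0 s0=1 clk=1 s4=0 s6=0 s1=1 s2=0 s5=0
t10.Δ3 s3=0 s0=1 clk=1 s4=0 s6=0 s1=0 s2=0 s5=0
t10.Δ4 s3=0 s0=0 clk=1 s4=0 s6=0 s1=0 s2=0 s5=0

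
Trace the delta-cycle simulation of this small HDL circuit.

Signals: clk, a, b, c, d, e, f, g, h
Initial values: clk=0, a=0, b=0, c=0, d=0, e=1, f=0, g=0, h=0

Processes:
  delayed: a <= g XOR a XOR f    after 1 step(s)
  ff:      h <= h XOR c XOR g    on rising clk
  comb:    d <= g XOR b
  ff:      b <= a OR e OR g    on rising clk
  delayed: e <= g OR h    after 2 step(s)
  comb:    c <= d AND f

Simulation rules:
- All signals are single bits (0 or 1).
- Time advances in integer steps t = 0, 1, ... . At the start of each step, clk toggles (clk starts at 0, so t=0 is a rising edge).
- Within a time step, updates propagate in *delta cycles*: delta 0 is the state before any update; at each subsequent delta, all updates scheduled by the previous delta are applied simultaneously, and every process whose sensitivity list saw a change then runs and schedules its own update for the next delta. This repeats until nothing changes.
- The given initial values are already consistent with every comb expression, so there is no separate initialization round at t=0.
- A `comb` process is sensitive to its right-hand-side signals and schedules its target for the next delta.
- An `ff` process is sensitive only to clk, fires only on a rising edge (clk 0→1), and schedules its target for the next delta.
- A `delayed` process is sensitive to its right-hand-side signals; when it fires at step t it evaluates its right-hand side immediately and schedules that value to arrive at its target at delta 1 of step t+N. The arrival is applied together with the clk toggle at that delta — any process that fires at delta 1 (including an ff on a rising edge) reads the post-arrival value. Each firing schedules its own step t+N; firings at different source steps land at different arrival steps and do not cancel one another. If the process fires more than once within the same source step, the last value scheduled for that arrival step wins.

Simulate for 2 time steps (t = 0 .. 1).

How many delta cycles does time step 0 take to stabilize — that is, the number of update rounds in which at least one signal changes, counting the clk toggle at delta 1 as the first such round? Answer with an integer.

3

[bits: f,b,clk,e,a,g,c,h,d]
t=0: Δ0=000100000 Δ1=001100000 Δ2=011100000 Δ3=011100001 | 3Δ
t=1: Δ0=011100001 Δ1=010100001 | 1Δ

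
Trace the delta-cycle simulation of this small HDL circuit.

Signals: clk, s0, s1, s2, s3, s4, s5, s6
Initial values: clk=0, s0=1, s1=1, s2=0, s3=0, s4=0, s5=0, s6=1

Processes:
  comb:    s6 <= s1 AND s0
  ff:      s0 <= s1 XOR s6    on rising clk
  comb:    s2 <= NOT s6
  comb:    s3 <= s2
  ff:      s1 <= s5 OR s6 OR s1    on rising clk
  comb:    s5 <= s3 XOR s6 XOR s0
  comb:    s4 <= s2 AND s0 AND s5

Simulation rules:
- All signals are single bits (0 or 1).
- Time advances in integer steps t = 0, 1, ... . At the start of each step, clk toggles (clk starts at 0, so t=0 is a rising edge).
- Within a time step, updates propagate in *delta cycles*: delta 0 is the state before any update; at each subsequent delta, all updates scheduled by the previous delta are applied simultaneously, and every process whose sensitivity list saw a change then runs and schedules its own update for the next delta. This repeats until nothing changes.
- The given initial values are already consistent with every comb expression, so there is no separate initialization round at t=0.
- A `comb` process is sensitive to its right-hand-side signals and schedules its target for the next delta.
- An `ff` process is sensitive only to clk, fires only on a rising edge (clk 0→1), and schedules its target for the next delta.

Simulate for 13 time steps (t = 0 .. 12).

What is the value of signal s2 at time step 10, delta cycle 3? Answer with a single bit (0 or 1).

t=0 Δ0: s3=0 s6=1 s0=1 s2=0 s1=1 clk=0 s5=0 s4=0
  Δ1: clk:0→1
  Δ2: s0:1→0
  Δ3: s6:1→0, s5:0→1
  Δ4: s2:0→1, s5:1→0
  Δ5: s3:0→1
  Δ6: s5:0→1
  (6Δ to stable)
t=1 Δ0: s3=1 s6=0 s0=0 s2=1 s1=1 clk=1 s5=1 s4=0
  Δ1: clk:1→0
  (1Δ to stable)
t=2 Δ0: s3=1 s6=0 s0=0 s2=1 s1=1 clk=0 s5=1 s4=0
  Δ1: clk:0→1
  Δ2: s0:0→1
  Δ3: s6:0→1, s5:1→0, s4:0→1
  Δ4: s2:1→0, s5:0→1, s4:1→0
  Δ5: s3:1→0
  Δ6: s5:1→0
  (6Δ to stable)
t=3 Δ0: s3=0 s6=1 s0=1 s2=0 s1=1 clk=1 s5=0 s4=0
  Δ1: clk:1→0
  (1Δ to stable)
t=4 Δ0: s3=0 s6=1 s0=1 s2=0 s1=1 clk=0 s5=0 s4=0
  Δ1: clk:0→1
  Δ2: s0:1→0
  Δ3: s6:1→0, s5:0→1
  Δ4: s2:0→1, s5:1→0
  Δ5: s3:0→1
  Δ6: s5:0→1
  (6Δ to stable)
t=5 Δ0: s3=1 s6=0 s0=0 s2=1 s1=1 clk=1 s5=1 s4=0
  Δ1: clk:1→0
  (1Δ to stable)
t=6 Δ0: s3=1 s6=0 s0=0 s2=1 s1=1 clk=0 s5=1 s4=0
  Δ1: clk:0→1
  Δ2: s0:0→1
  Δ3: s6:0→1, s5:1→0, s4:0→1
  Δ4: s2:1→0, s5:0→1, s4:1→0
  Δ5: s3:1→0
  Δ6: s5:1→0
  (6Δ to stable)
t=7 Δ0: s3=0 s6=1 s0=1 s2=0 s1=1 clk=1 s5=0 s4=0
  Δ1: clk:1→0
  (1Δ to stable)
t=8 Δ0: s3=0 s6=1 s0=1 s2=0 s1=1 clk=0 s5=0 s4=0
  Δ1: clk:0→1
  Δ2: s0:1→0
  Δ3: s6:1→0, s5:0→1
  Δ4: s2:0→1, s5:1→0
  Δ5: s3:0→1
  Δ6: s5:0→1
  (6Δ to stable)
t=9 Δ0: s3=1 s6=0 s0=0 s2=1 s1=1 clk=1 s5=1 s4=0
  Δ1: clk:1→0
  (1Δ to stable)
t=10 Δ0: s3=1 s6=0 s0=0 s2=1 s1=1 clk=0 s5=1 s4=0
  Δ1: clk:0→1
  Δ2: s0:0→1
  Δ3: s6:0→1, s5:1→0, s4:0→1
  Δ4: s2:1→0, s5:0→1, s4:1→0
  Δ5: s3:1→0
  Δ6: s5:1→0
  (6Δ to stable)
t=11 Δ0: s3=0 s6=1 s0=1 s2=0 s1=1 clk=1 s5=0 s4=0
  Δ1: clk:1→0
  (1Δ to stable)
t=12 Δ0: s3=0 s6=1 s0=1 s2=0 s1=1 clk=0 s5=0 s4=0
  Δ1: clk:0→1
  Δ2: s0:1→0
  Δ3: s6:1→0, s5:0→1
  Δ4: s2:0→1, s5:1→0
  Δ5: s3:0→1
  Δ6: s5:0→1
  (6Δ to stable)

1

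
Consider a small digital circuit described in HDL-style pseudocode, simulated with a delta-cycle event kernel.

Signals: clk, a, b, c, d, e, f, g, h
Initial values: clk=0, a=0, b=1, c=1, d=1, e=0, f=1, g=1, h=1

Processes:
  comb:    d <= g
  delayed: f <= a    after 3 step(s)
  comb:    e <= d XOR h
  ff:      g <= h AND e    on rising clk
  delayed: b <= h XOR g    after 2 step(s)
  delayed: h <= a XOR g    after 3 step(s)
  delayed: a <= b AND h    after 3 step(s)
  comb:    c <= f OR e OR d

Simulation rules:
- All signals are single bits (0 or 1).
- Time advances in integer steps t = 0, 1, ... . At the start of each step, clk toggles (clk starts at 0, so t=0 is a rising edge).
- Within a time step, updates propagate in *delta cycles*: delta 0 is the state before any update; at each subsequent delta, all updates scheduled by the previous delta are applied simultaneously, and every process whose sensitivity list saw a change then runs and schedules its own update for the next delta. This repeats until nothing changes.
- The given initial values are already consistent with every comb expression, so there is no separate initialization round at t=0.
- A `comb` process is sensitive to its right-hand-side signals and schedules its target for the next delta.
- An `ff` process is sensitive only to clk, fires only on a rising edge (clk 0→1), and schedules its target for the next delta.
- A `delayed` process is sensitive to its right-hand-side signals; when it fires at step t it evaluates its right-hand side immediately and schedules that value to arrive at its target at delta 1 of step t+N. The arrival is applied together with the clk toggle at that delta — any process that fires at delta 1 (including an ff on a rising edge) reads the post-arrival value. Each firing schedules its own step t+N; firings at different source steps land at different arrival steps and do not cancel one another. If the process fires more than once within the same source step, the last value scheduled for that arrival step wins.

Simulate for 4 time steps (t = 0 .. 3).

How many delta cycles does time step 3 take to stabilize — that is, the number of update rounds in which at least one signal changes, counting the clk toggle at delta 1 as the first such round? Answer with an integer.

t=0 Δ0: e=0 b=1 clk=0 h=1 c=1 f=1 a=0 g=1 d=1
  Δ1: clk:0→1
  Δ2: g:1→0
  Δ3: d:1→0
  Δ4: e:0→1
  (4Δ to stable)
t=1 Δ0: e=1 b=1 clk=1 h=1 c=1 f=1 a=0 g=0 d=0
  Δ1: clk:1→0
  (1Δ to stable)
t=2 Δ0: e=1 b=1 clk=0 h=1 c=1 f=1 a=0 g=0 d=0
  Δ1: clk:0→1
  Δ2: g:0→1
  Δ3: d:0→1
  Δ4: e:1→0
  (4Δ to stable)
t=3 Δ0: e=0 b=1 clk=1 h=1 c=1 f=1 a=0 g=1 d=1
  Δ1: clk:1→0, h:1→0
  Δ2: e:0→1
  (2Δ to stable)

2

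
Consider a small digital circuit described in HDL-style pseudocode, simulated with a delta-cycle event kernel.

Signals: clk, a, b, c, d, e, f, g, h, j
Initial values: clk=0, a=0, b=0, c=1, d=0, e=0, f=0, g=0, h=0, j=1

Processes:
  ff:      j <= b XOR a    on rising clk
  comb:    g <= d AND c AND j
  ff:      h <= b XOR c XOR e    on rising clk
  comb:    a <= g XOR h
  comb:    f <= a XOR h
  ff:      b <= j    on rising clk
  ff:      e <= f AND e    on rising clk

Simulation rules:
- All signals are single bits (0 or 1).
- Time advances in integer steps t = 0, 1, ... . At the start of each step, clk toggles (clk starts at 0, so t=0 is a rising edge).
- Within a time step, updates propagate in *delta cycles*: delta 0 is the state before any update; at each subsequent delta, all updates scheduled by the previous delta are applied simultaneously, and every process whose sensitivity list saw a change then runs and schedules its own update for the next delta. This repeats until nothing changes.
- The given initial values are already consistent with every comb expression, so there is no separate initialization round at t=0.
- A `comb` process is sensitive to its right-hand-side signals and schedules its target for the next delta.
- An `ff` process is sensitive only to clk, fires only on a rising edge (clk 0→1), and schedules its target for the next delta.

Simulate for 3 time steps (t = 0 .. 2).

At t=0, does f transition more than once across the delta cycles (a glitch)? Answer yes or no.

yes

[bits: c,a,e,f,b,h,j,clk,d,g]
t=0: Δ0=1000001000 Δ1=1000001100 Δ2=1000110100 Δ3=1101110100 Δ4=1100110100 | 4Δ
t=1: Δ0=1100110100 Δ1=1100110000 | 1Δ
t=2: Δ0=1100110000 Δ1=1100110100 Δ2=1100000100 Δ3=1001000100 Δ4=1000000100 | 4Δ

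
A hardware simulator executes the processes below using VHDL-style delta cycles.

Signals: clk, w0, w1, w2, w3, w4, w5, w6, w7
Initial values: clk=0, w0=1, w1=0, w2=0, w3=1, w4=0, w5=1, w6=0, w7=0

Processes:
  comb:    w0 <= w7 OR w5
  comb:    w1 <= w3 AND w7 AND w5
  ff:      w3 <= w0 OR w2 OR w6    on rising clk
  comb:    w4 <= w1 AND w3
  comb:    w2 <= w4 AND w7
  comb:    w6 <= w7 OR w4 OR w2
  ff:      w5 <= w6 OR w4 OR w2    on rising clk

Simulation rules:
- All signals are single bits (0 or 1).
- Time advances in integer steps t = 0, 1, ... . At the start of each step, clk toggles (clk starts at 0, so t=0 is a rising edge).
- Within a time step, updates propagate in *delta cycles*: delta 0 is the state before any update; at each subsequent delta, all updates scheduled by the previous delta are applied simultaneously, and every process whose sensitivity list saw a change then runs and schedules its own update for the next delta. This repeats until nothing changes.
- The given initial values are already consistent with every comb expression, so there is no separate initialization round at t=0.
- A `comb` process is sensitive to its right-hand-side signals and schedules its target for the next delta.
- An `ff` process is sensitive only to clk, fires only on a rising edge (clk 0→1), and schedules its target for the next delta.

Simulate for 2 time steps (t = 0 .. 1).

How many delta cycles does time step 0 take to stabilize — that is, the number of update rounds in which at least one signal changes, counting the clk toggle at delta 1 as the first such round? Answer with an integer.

t0.Δ0 w4=0 w1=0 w2=0 w5=1 w6=0 w3=1 w0=1 clk=0 w7=0
t0.Δ1 w4=0 w1=0 w2=0 w5=1 w6=0 w3=1 w0=1 clk=1 w7=0
t0.Δ2 w4=0 w1=0 w2=0 w5=0 w6=0 w3=1 w0=1 clk=1 w7=0
t0.Δ3 w4=0 w1=0 w2=0 w5=0 w6=0 w3=1 w0=0 clk=1 w7=0
t1.Δ0 w4=0 w1=0 w2=0 w5=0 w6=0 w3=1 w0=0 clk=1 w7=0
t1.Δ1 w4=0 w1=0 w2=0 w5=0 w6=0 w3=1 w0=0 clk=0 w7=0

3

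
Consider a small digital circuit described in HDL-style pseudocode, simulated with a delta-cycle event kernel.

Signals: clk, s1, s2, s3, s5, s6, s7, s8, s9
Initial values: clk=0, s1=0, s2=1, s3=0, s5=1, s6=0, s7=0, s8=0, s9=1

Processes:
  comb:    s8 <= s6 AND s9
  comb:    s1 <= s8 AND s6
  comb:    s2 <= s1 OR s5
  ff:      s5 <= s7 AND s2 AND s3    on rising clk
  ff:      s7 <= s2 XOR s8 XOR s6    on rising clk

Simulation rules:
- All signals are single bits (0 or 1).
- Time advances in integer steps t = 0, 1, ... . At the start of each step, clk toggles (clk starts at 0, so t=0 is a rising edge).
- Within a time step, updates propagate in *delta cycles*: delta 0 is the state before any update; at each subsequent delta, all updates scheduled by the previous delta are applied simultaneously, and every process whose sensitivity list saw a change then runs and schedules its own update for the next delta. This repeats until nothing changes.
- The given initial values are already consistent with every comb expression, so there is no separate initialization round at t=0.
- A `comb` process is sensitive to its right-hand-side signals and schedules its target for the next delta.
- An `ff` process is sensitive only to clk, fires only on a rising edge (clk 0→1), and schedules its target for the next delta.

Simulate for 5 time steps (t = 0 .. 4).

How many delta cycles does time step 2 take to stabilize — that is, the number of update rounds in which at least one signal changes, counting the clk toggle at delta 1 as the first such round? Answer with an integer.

2

[bits: s9,s5,s8,s3,clk,s6,s1,s2,s7]
t=0: Δ0=110000010 Δ1=110010010 Δ2=100010011 Δ3=100010001 | 3Δ
t=1: Δ0=100010001 Δ1=100000001 | 1Δ
t=2: Δ0=100000001 Δ1=100010001 Δ2=100010000 | 2Δ
t=3: Δ0=100010000 Δ1=100000000 | 1Δ
t=4: Δ0=100000000 Δ1=100010000 | 1Δ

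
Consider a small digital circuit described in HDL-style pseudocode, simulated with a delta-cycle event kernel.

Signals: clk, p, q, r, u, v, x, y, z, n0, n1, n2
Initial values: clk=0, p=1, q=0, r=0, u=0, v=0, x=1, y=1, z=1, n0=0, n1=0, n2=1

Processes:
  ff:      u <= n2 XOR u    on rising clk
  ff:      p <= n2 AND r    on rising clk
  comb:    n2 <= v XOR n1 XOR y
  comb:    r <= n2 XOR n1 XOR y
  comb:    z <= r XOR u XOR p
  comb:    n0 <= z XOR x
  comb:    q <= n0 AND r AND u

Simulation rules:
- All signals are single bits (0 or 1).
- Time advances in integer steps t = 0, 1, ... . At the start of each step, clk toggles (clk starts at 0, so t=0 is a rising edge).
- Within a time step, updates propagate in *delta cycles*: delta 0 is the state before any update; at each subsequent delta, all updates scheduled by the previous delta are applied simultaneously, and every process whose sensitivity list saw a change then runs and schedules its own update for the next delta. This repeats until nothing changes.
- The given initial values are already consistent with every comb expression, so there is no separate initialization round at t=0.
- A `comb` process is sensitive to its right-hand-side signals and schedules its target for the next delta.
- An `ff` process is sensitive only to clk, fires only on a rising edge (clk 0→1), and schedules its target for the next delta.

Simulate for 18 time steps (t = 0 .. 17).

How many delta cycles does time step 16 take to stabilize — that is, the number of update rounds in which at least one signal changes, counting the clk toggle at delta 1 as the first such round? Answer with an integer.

t=0 Δ0: v=0 q=0 x=1 n1=0 u=0 y=1 clk=0 n2=1 n0=0 p=1 z=1 r=0
  Δ1: clk:0→1
  Δ2: u:0→1, p:1→0
  (2Δ to stable)
t=1 Δ0: v=0 q=0 x=1 n1=0 u=1 y=1 clk=1 n2=1 n0=0 p=0 z=1 r=0
  Δ1: clk:1→0
  (1Δ to stable)
t=2 Δ0: v=0 q=0 x=1 n1=0 u=1 y=1 clk=0 n2=1 n0=0 p=0 z=1 r=0
  Δ1: clk:0→1
  Δ2: u:1→0
  Δ3: z:1→0
  Δ4: n0:0→1
  (4Δ to stable)
t=3 Δ0: v=0 q=0 x=1 n1=0 u=0 y=1 clk=1 n2=1 n0=1 p=0 z=0 r=0
  Δ1: clk:1→0
  (1Δ to stable)
t=4 Δ0: v=0 q=0 x=1 n1=0 u=0 y=1 clk=0 n2=1 n0=1 p=0 z=0 r=0
  Δ1: clk:0→1
  Δ2: u:0→1
  Δ3: z:0→1
  Δ4: n0:1→0
  (4Δ to stable)
t=5 Δ0: v=0 q=0 x=1 n1=0 u=1 y=1 clk=1 n2=1 n0=0 p=0 z=1 r=0
  Δ1: clk:1→0
  (1Δ to stable)
t=6 Δ0: v=0 q=0 x=1 n1=0 u=1 y=1 clk=0 n2=1 n0=0 p=0 z=1 r=0
  Δ1: clk:0→1
  Δ2: u:1→0
  Δ3: z:1→0
  Δ4: n0:0→1
  (4Δ to stable)
t=7 Δ0: v=0 q=0 x=1 n1=0 u=0 y=1 clk=1 n2=1 n0=1 p=0 z=0 r=0
  Δ1: clk:1→0
  (1Δ to stable)
t=8 Δ0: v=0 q=0 x=1 n1=0 u=0 y=1 clk=0 n2=1 n0=1 p=0 z=0 r=0
  Δ1: clk:0→1
  Δ2: u:0→1
  Δ3: z:0→1
  Δ4: n0:1→0
  (4Δ to stable)
t=9 Δ0: v=0 q=0 x=1 n1=0 u=1 y=1 clk=1 n2=1 n0=0 p=0 z=1 r=0
  Δ1: clk:1→0
  (1Δ to stable)
t=10 Δ0: v=0 q=0 x=1 n1=0 u=1 y=1 clk=0 n2=1 n0=0 p=0 z=1 r=0
  Δ1: clk:0→1
  Δ2: u:1→0
  Δ3: z:1→0
  Δ4: n0:0→1
  (4Δ to stable)
t=11 Δ0: v=0 q=0 x=1 n1=0 u=0 y=1 clk=1 n2=1 n0=1 p=0 z=0 r=0
  Δ1: clk:1→0
  (1Δ to stable)
t=12 Δ0: v=0 q=0 x=1 n1=0 u=0 y=1 clk=0 n2=1 n0=1 p=0 z=0 r=0
  Δ1: clk:0→1
  Δ2: u:0→1
  Δ3: z:0→1
  Δ4: n0:1→0
  (4Δ to stable)
t=13 Δ0: v=0 q=0 x=1 n1=0 u=1 y=1 clk=1 n2=1 n0=0 p=0 z=1 r=0
  Δ1: clk:1→0
  (1Δ to stable)
t=14 Δ0: v=0 q=0 x=1 n1=0 u=1 y=1 clk=0 n2=1 n0=0 p=0 z=1 r=0
  Δ1: clk:0→1
  Δ2: u:1→0
  Δ3: z:1→0
  Δ4: n0:0→1
  (4Δ to stable)
t=15 Δ0: v=0 q=0 x=1 n1=0 u=0 y=1 clk=1 n2=1 n0=1 p=0 z=0 r=0
  Δ1: clk:1→0
  (1Δ to stable)
t=16 Δ0: v=0 q=0 x=1 n1=0 u=0 y=1 clk=0 n2=1 n0=1 p=0 z=0 r=0
  Δ1: clk:0→1
  Δ2: u:0→1
  Δ3: z:0→1
  Δ4: n0:1→0
  (4Δ to stable)
t=17 Δ0: v=0 q=0 x=1 n1=0 u=1 y=1 clk=1 n2=1 n0=0 p=0 z=1 r=0
  Δ1: clk:1→0
  (1Δ to stable)

4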